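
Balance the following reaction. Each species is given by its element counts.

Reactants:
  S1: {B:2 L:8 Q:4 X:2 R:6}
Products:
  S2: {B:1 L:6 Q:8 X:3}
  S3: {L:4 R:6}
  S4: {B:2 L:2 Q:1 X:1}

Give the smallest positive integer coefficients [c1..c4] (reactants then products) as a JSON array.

B: 5·2 = 10 | 2·1+5·0+4·2 = 10
L: 5·8 = 40 | 2·6+5·4+4·2 = 40
Q: 5·4 = 20 | 2·8+5·0+4·1 = 20
X: 5·2 = 10 | 2·3+5·0+4·1 = 10
R: 5·6 = 30 | 2·0+5·6+4·0 = 30
gcd(5,2,5,4) = 1

Coefficients: [5, 2, 5, 4]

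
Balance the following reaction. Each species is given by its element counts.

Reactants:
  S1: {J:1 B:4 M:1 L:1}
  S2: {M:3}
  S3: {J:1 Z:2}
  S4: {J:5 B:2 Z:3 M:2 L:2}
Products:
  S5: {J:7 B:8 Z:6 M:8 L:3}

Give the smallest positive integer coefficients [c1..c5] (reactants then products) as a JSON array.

J: 5·1+5·0+6·1+2·5 = 21 | 3·7 = 21
B: 5·4+5·0+6·0+2·2 = 24 | 3·8 = 24
Z: 5·0+5·0+6·2+2·3 = 18 | 3·6 = 18
M: 5·1+5·3+6·0+2·2 = 24 | 3·8 = 24
L: 5·1+5·0+6·0+2·2 = 9 | 3·3 = 9
gcd(5,5,6,2,3) = 1

Coefficients: [5, 5, 6, 2, 3]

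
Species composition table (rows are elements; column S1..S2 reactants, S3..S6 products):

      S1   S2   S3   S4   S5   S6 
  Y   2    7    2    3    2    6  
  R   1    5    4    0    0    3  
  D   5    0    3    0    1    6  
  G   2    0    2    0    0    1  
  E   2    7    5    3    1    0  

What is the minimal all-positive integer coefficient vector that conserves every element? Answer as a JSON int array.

Coefficients: [6, 4, 5, 4, 3, 2]

Y: 6·2+4·7 = 40 | 5·2+4·3+3·2+2·6 = 40
R: 6·1+4·5 = 26 | 5·4+4·0+3·0+2·3 = 26
D: 6·5+4·0 = 30 | 5·3+4·0+3·1+2·6 = 30
G: 6·2+4·0 = 12 | 5·2+4·0+3·0+2·1 = 12
E: 6·2+4·7 = 40 | 5·5+4·3+3·1+2·0 = 40
gcd(6,4,5,4,3,2) = 1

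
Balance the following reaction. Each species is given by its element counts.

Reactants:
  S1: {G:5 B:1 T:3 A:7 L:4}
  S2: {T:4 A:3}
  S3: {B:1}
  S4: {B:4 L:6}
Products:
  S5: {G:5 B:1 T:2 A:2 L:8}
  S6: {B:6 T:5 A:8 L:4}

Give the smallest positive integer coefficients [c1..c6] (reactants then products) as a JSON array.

Coefficients: [3, 3, 2, 4, 3, 3]

G: 3·5+3·0+2·0+4·0 = 15 | 3·5+3·0 = 15
B: 3·1+3·0+2·1+4·4 = 21 | 3·1+3·6 = 21
T: 3·3+3·4+2·0+4·0 = 21 | 3·2+3·5 = 21
A: 3·7+3·3+2·0+4·0 = 30 | 3·2+3·8 = 30
L: 3·4+3·0+2·0+4·6 = 36 | 3·8+3·4 = 36
gcd(3,3,2,4,3,3) = 1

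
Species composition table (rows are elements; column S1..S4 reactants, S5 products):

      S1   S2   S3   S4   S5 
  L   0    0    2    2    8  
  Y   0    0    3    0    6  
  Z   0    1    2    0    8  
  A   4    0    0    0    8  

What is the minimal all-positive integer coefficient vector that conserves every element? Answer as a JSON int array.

Coefficients: [2, 4, 2, 2, 1]

L: 2·0+4·0+2·2+2·2 = 8 | 1·8 = 8
Y: 2·0+4·0+2·3+2·0 = 6 | 1·6 = 6
Z: 2·0+4·1+2·2+2·0 = 8 | 1·8 = 8
A: 2·4+4·0+2·0+2·0 = 8 | 1·8 = 8
gcd(2,4,2,2,1) = 1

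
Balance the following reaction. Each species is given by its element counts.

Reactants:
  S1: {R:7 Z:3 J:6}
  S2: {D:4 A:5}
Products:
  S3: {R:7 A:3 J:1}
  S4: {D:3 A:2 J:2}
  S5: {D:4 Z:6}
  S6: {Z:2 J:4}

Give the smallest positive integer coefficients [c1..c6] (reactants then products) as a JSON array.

Coefficients: [4, 4, 4, 4, 1, 3]

R: 4·7+4·0 = 28 | 4·7+4·0+1·0+3·0 = 28
D: 4·0+4·4 = 16 | 4·0+4·3+1·4+3·0 = 16
Z: 4·3+4·0 = 12 | 4·0+4·0+1·6+3·2 = 12
A: 4·0+4·5 = 20 | 4·3+4·2+1·0+3·0 = 20
J: 4·6+4·0 = 24 | 4·1+4·2+1·0+3·4 = 24
gcd(4,4,4,4,1,3) = 1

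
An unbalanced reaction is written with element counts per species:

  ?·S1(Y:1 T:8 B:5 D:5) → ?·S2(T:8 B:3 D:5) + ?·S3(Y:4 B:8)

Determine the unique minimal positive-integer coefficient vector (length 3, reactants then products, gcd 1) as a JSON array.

Y: 4·1 = 4 | 4·0+1·4 = 4
T: 4·8 = 32 | 4·8+1·0 = 32
B: 4·5 = 20 | 4·3+1·8 = 20
D: 4·5 = 20 | 4·5+1·0 = 20
gcd(4,4,1) = 1

Coefficients: [4, 4, 1]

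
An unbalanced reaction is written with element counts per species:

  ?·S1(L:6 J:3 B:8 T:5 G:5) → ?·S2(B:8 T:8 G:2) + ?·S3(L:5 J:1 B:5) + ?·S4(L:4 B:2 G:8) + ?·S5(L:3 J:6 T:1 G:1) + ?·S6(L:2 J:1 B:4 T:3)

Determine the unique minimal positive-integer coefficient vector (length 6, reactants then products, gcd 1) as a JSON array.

L: 6·6 = 36 | 2·0+2·5+3·4+2·3+4·2 = 36
J: 6·3 = 18 | 2·0+2·1+3·0+2·6+4·1 = 18
B: 6·8 = 48 | 2·8+2·5+3·2+2·0+4·4 = 48
T: 6·5 = 30 | 2·8+2·0+3·0+2·1+4·3 = 30
G: 6·5 = 30 | 2·2+2·0+3·8+2·1+4·0 = 30
gcd(6,2,2,3,2,4) = 1

Coefficients: [6, 2, 2, 3, 2, 4]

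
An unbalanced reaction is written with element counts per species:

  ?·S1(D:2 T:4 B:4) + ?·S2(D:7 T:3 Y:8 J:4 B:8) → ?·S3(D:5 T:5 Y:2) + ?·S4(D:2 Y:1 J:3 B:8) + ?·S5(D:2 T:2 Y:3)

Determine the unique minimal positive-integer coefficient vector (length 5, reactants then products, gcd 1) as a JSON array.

D: 2·2+3·7 = 25 | 1·5+4·2+6·2 = 25
T: 2·4+3·3 = 17 | 1·5+4·0+6·2 = 17
Y: 2·0+3·8 = 24 | 1·2+4·1+6·3 = 24
J: 2·0+3·4 = 12 | 1·0+4·3+6·0 = 12
B: 2·4+3·8 = 32 | 1·0+4·8+6·0 = 32
gcd(2,3,1,4,6) = 1

Coefficients: [2, 3, 1, 4, 6]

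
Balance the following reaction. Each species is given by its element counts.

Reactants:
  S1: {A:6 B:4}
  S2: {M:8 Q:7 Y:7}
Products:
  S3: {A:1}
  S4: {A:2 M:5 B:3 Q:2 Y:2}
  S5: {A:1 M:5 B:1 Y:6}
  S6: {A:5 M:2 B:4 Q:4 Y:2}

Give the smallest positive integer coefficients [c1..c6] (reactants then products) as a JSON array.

A: 4·6+2·0 = 24 | 6·1+1·2+1·1+3·5 = 24
M: 4·0+2·8 = 16 | 6·0+1·5+1·5+3·2 = 16
B: 4·4+2·0 = 16 | 6·0+1·3+1·1+3·4 = 16
Q: 4·0+2·7 = 14 | 6·0+1·2+1·0+3·4 = 14
Y: 4·0+2·7 = 14 | 6·0+1·2+1·6+3·2 = 14
gcd(4,2,6,1,1,3) = 1

Coefficients: [4, 2, 6, 1, 1, 3]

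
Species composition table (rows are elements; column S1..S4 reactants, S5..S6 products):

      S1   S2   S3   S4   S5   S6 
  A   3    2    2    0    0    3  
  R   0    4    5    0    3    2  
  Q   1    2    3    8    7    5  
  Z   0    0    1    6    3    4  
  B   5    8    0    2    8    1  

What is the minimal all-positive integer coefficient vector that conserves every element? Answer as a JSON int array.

Coefficients: [2, 3, 3, 6, 5, 6]

A: 2·3+3·2+3·2+6·0 = 18 | 5·0+6·3 = 18
R: 2·0+3·4+3·5+6·0 = 27 | 5·3+6·2 = 27
Q: 2·1+3·2+3·3+6·8 = 65 | 5·7+6·5 = 65
Z: 2·0+3·0+3·1+6·6 = 39 | 5·3+6·4 = 39
B: 2·5+3·8+3·0+6·2 = 46 | 5·8+6·1 = 46
gcd(2,3,3,6,5,6) = 1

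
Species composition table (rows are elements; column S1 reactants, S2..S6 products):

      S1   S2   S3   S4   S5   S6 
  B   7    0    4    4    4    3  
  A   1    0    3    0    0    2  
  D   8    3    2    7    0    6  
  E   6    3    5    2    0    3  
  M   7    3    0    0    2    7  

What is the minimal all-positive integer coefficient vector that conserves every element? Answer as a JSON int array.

Coefficients: [5, 6, 1, 2, 5, 1]

B: 5·7 = 35 | 6·0+1·4+2·4+5·4+1·3 = 35
A: 5·1 = 5 | 6·0+1·3+2·0+5·0+1·2 = 5
D: 5·8 = 40 | 6·3+1·2+2·7+5·0+1·6 = 40
E: 5·6 = 30 | 6·3+1·5+2·2+5·0+1·3 = 30
M: 5·7 = 35 | 6·3+1·0+2·0+5·2+1·7 = 35
gcd(5,6,1,2,5,1) = 1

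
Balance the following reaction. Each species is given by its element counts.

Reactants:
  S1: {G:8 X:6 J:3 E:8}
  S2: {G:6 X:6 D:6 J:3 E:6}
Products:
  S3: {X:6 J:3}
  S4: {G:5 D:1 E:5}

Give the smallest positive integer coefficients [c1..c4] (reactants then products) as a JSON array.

Coefficients: [3, 1, 4, 6]

G: 3·8+1·6 = 30 | 4·0+6·5 = 30
X: 3·6+1·6 = 24 | 4·6+6·0 = 24
D: 3·0+1·6 = 6 | 4·0+6·1 = 6
J: 3·3+1·3 = 12 | 4·3+6·0 = 12
E: 3·8+1·6 = 30 | 4·0+6·5 = 30
gcd(3,1,4,6) = 1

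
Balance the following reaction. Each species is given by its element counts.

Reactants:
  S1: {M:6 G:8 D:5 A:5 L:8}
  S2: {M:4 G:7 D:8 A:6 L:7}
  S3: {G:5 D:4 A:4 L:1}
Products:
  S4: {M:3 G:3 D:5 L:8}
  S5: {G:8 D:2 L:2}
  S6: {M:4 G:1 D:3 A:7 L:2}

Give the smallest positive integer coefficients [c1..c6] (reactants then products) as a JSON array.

M: 4·6+3·4+1·0 = 36 | 4·3+5·0+6·4 = 36
G: 4·8+3·7+1·5 = 58 | 4·3+5·8+6·1 = 58
D: 4·5+3·8+1·4 = 48 | 4·5+5·2+6·3 = 48
A: 4·5+3·6+1·4 = 42 | 4·0+5·0+6·7 = 42
L: 4·8+3·7+1·1 = 54 | 4·8+5·2+6·2 = 54
gcd(4,3,1,4,5,6) = 1

Coefficients: [4, 3, 1, 4, 5, 6]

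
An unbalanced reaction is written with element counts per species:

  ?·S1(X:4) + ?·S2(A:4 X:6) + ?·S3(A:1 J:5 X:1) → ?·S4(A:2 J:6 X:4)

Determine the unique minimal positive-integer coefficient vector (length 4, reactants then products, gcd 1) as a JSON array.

A: 2·0+1·4+6·1 = 10 | 5·2 = 10
J: 2·0+1·0+6·5 = 30 | 5·6 = 30
X: 2·4+1·6+6·1 = 20 | 5·4 = 20
gcd(2,1,6,5) = 1

Coefficients: [2, 1, 6, 5]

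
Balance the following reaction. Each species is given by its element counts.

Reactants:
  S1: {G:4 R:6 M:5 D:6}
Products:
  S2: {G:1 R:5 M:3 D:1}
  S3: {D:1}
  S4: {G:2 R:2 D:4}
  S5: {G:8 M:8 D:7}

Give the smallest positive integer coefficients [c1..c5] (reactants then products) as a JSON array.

G: 4·4 = 16 | 4·1+5·0+2·2+1·8 = 16
R: 4·6 = 24 | 4·5+5·0+2·2+1·0 = 24
M: 4·5 = 20 | 4·3+5·0+2·0+1·8 = 20
D: 4·6 = 24 | 4·1+5·1+2·4+1·7 = 24
gcd(4,4,5,2,1) = 1

Coefficients: [4, 4, 5, 2, 1]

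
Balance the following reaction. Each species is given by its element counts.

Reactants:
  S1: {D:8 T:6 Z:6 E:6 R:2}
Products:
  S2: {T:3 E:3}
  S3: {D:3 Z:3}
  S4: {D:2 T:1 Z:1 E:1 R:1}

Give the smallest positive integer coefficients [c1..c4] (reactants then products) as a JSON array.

D: 3·8 = 24 | 4·0+4·3+6·2 = 24
T: 3·6 = 18 | 4·3+4·0+6·1 = 18
Z: 3·6 = 18 | 4·0+4·3+6·1 = 18
E: 3·6 = 18 | 4·3+4·0+6·1 = 18
R: 3·2 = 6 | 4·0+4·0+6·1 = 6
gcd(3,4,4,6) = 1

Coefficients: [3, 4, 4, 6]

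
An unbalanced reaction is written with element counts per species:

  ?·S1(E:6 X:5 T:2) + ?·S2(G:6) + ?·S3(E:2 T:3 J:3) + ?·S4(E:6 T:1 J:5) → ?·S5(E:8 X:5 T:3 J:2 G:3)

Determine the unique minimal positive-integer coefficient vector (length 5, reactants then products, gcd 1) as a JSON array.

E: 4·6+2·0+1·2+1·6 = 32 | 4·8 = 32
X: 4·5+2·0+1·0+1·0 = 20 | 4·5 = 20
T: 4·2+2·0+1·3+1·1 = 12 | 4·3 = 12
J: 4·0+2·0+1·3+1·5 = 8 | 4·2 = 8
G: 4·0+2·6+1·0+1·0 = 12 | 4·3 = 12
gcd(4,2,1,1,4) = 1

Coefficients: [4, 2, 1, 1, 4]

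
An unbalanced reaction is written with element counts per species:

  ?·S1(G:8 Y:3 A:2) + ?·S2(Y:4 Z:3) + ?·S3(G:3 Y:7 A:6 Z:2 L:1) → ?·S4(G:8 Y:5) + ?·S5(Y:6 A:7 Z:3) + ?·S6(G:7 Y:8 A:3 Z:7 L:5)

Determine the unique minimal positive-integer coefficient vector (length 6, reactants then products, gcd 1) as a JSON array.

G: 4·8+4·0+5·3 = 47 | 5·8+5·0+1·7 = 47
Y: 4·3+4·4+5·7 = 63 | 5·5+5·6+1·8 = 63
A: 4·2+4·0+5·6 = 38 | 5·0+5·7+1·3 = 38
Z: 4·0+4·3+5·2 = 22 | 5·0+5·3+1·7 = 22
L: 4·0+4·0+5·1 = 5 | 5·0+5·0+1·5 = 5
gcd(4,4,5,5,5,1) = 1

Coefficients: [4, 4, 5, 5, 5, 1]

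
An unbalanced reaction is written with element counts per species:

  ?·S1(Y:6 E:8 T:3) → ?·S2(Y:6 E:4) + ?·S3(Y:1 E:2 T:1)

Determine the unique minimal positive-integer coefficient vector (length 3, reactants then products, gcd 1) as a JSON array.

Coefficients: [2, 1, 6]

Y: 2·6 = 12 | 1·6+6·1 = 12
E: 2·8 = 16 | 1·4+6·2 = 16
T: 2·3 = 6 | 1·0+6·1 = 6
gcd(2,1,6) = 1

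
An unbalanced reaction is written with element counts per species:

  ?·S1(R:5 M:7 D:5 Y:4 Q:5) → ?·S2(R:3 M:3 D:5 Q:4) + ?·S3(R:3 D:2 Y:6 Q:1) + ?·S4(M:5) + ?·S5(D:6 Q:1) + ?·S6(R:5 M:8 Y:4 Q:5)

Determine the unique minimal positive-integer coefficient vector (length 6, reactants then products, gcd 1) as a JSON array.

R: 5·5 = 25 | 3·3+2·3+2·0+1·0+2·5 = 25
M: 5·7 = 35 | 3·3+2·0+2·5+1·0+2·8 = 35
D: 5·5 = 25 | 3·5+2·2+2·0+1·6+2·0 = 25
Y: 5·4 = 20 | 3·0+2·6+2·0+1·0+2·4 = 20
Q: 5·5 = 25 | 3·4+2·1+2·0+1·1+2·5 = 25
gcd(5,3,2,2,1,2) = 1

Coefficients: [5, 3, 2, 2, 1, 2]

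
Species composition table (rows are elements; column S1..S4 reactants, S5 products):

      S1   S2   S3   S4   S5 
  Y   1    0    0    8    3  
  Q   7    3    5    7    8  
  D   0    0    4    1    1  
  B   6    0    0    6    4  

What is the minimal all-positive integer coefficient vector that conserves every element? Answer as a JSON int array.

Y: 2·1+5·0+1·0+2·8 = 18 | 6·3 = 18
Q: 2·7+5·3+1·5+2·7 = 48 | 6·8 = 48
D: 2·0+5·0+1·4+2·1 = 6 | 6·1 = 6
B: 2·6+5·0+1·0+2·6 = 24 | 6·4 = 24
gcd(2,5,1,2,6) = 1

Coefficients: [2, 5, 1, 2, 6]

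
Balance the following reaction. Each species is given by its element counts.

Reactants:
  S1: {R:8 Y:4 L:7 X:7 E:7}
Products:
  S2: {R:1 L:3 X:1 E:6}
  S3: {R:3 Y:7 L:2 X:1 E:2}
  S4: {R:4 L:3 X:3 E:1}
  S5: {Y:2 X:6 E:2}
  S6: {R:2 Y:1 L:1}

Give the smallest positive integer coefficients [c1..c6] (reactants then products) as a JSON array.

R: 4·8 = 32 | 3·1+1·3+4·4+2·0+5·2 = 32
Y: 4·4 = 16 | 3·0+1·7+4·0+2·2+5·1 = 16
L: 4·7 = 28 | 3·3+1·2+4·3+2·0+5·1 = 28
X: 4·7 = 28 | 3·1+1·1+4·3+2·6+5·0 = 28
E: 4·7 = 28 | 3·6+1·2+4·1+2·2+5·0 = 28
gcd(4,3,1,4,2,5) = 1

Coefficients: [4, 3, 1, 4, 2, 5]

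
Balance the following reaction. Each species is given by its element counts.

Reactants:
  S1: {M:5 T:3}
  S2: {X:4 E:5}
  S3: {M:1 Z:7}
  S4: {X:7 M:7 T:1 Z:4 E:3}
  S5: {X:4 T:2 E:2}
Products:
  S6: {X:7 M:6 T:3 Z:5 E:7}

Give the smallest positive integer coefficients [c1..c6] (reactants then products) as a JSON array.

Coefficients: [4, 6, 3, 1, 1, 5]

X: 4·0+6·4+3·0+1·7+1·4 = 35 | 5·7 = 35
M: 4·5+6·0+3·1+1·7+1·0 = 30 | 5·6 = 30
T: 4·3+6·0+3·0+1·1+1·2 = 15 | 5·3 = 15
Z: 4·0+6·0+3·7+1·4+1·0 = 25 | 5·5 = 25
E: 4·0+6·5+3·0+1·3+1·2 = 35 | 5·7 = 35
gcd(4,6,3,1,1,5) = 1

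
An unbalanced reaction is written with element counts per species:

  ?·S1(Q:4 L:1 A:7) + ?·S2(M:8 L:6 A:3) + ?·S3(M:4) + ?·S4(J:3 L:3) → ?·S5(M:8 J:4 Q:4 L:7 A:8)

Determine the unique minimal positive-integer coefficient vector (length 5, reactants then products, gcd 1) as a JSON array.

Coefficients: [3, 1, 4, 4, 3]

M: 3·0+1·8+4·4+4·0 = 24 | 3·8 = 24
J: 3·0+1·0+4·0+4·3 = 12 | 3·4 = 12
Q: 3·4+1·0+4·0+4·0 = 12 | 3·4 = 12
L: 3·1+1·6+4·0+4·3 = 21 | 3·7 = 21
A: 3·7+1·3+4·0+4·0 = 24 | 3·8 = 24
gcd(3,1,4,4,3) = 1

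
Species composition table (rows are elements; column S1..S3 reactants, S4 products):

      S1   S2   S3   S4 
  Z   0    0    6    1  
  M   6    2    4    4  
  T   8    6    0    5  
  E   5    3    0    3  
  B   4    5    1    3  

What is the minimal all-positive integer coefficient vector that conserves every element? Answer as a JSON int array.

Z: 3·0+1·0+1·6 = 6 | 6·1 = 6
M: 3·6+1·2+1·4 = 24 | 6·4 = 24
T: 3·8+1·6+1·0 = 30 | 6·5 = 30
E: 3·5+1·3+1·0 = 18 | 6·3 = 18
B: 3·4+1·5+1·1 = 18 | 6·3 = 18
gcd(3,1,1,6) = 1

Coefficients: [3, 1, 1, 6]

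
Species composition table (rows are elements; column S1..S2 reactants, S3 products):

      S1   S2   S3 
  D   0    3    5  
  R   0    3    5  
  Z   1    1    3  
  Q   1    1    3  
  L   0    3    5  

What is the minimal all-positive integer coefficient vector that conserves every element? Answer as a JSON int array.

D: 4·0+5·3 = 15 | 3·5 = 15
R: 4·0+5·3 = 15 | 3·5 = 15
Z: 4·1+5·1 = 9 | 3·3 = 9
Q: 4·1+5·1 = 9 | 3·3 = 9
L: 4·0+5·3 = 15 | 3·5 = 15
gcd(4,5,3) = 1

Coefficients: [4, 5, 3]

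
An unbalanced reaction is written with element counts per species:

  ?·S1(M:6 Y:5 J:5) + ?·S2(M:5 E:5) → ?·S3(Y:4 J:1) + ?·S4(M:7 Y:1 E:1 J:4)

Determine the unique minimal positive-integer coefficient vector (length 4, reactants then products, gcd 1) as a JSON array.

M: 5·6+1·5 = 35 | 5·0+5·7 = 35
Y: 5·5+1·0 = 25 | 5·4+5·1 = 25
E: 5·0+1·5 = 5 | 5·0+5·1 = 5
J: 5·5+1·0 = 25 | 5·1+5·4 = 25
gcd(5,1,5,5) = 1

Coefficients: [5, 1, 5, 5]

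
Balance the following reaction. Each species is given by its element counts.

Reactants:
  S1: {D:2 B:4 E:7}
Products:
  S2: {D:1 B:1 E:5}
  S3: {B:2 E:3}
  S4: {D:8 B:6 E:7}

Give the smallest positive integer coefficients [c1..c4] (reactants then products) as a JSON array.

Coefficients: [5, 2, 6, 1]

D: 5·2 = 10 | 2·1+6·0+1·8 = 10
B: 5·4 = 20 | 2·1+6·2+1·6 = 20
E: 5·7 = 35 | 2·5+6·3+1·7 = 35
gcd(5,2,6,1) = 1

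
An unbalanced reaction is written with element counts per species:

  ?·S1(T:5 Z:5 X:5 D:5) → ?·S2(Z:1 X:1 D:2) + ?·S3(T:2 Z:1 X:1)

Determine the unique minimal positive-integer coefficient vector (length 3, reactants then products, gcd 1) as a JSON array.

Coefficients: [2, 5, 5]

T: 2·5 = 10 | 5·0+5·2 = 10
Z: 2·5 = 10 | 5·1+5·1 = 10
X: 2·5 = 10 | 5·1+5·1 = 10
D: 2·5 = 10 | 5·2+5·0 = 10
gcd(2,5,5) = 1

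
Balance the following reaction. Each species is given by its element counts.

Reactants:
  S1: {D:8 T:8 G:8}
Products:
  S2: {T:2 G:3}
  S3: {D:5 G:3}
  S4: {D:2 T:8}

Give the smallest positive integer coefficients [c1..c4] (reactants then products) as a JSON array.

D: 3·8 = 24 | 4·0+4·5+2·2 = 24
T: 3·8 = 24 | 4·2+4·0+2·8 = 24
G: 3·8 = 24 | 4·3+4·3+2·0 = 24
gcd(3,4,4,2) = 1

Coefficients: [3, 4, 4, 2]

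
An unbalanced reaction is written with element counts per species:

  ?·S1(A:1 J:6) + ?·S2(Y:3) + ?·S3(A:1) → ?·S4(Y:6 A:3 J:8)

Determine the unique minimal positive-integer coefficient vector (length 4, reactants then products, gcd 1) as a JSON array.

Coefficients: [4, 6, 5, 3]

Y: 4·0+6·3+5·0 = 18 | 3·6 = 18
A: 4·1+6·0+5·1 = 9 | 3·3 = 9
J: 4·6+6·0+5·0 = 24 | 3·8 = 24
gcd(4,6,5,3) = 1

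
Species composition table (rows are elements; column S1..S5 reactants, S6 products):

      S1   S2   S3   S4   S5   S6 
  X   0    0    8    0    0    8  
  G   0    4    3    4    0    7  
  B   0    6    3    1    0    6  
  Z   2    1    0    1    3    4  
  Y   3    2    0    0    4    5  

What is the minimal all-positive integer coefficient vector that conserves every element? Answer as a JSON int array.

X: 3·0+2·0+5·8+3·0+3·0 = 40 | 5·8 = 40
G: 3·0+2·4+5·3+3·4+3·0 = 35 | 5·7 = 35
B: 3·0+2·6+5·3+3·1+3·0 = 30 | 5·6 = 30
Z: 3·2+2·1+5·0+3·1+3·3 = 20 | 5·4 = 20
Y: 3·3+2·2+5·0+3·0+3·4 = 25 | 5·5 = 25
gcd(3,2,5,3,3,5) = 1

Coefficients: [3, 2, 5, 3, 3, 5]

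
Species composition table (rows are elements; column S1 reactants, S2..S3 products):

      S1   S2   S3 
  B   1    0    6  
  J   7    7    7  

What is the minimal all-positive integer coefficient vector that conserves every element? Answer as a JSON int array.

B: 6·1 = 6 | 5·0+1·6 = 6
J: 6·7 = 42 | 5·7+1·7 = 42
gcd(6,5,1) = 1

Coefficients: [6, 5, 1]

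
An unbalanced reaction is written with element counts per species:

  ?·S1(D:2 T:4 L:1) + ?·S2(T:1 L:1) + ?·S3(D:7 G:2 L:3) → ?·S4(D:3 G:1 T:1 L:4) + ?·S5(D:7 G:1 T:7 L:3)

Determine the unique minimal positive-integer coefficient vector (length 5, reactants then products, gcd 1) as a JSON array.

D: 5·2+2·0+2·7 = 24 | 1·3+3·7 = 24
G: 5·0+2·0+2·2 = 4 | 1·1+3·1 = 4
T: 5·4+2·1+2·0 = 22 | 1·1+3·7 = 22
L: 5·1+2·1+2·3 = 13 | 1·4+3·3 = 13
gcd(5,2,2,1,3) = 1

Coefficients: [5, 2, 2, 1, 3]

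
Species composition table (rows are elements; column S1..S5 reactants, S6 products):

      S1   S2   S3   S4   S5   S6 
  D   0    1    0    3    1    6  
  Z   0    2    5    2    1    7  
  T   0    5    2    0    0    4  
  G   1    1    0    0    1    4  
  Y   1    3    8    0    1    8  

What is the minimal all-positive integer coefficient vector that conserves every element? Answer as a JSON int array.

Coefficients: [6, 2, 1, 4, 4, 3]

D: 6·0+2·1+1·0+4·3+4·1 = 18 | 3·6 = 18
Z: 6·0+2·2+1·5+4·2+4·1 = 21 | 3·7 = 21
T: 6·0+2·5+1·2+4·0+4·0 = 12 | 3·4 = 12
G: 6·1+2·1+1·0+4·0+4·1 = 12 | 3·4 = 12
Y: 6·1+2·3+1·8+4·0+4·1 = 24 | 3·8 = 24
gcd(6,2,1,4,4,3) = 1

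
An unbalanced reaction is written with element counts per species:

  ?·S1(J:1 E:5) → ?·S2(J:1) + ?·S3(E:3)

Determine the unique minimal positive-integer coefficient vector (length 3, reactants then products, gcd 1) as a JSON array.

Coefficients: [3, 3, 5]

J: 3·1 = 3 | 3·1+5·0 = 3
E: 3·5 = 15 | 3·0+5·3 = 15
gcd(3,3,5) = 1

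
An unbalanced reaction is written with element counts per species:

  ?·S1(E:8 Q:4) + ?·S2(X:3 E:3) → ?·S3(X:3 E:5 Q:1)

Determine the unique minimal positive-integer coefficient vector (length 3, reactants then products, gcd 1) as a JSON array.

X: 1·0+4·3 = 12 | 4·3 = 12
E: 1·8+4·3 = 20 | 4·5 = 20
Q: 1·4+4·0 = 4 | 4·1 = 4
gcd(1,4,4) = 1

Coefficients: [1, 4, 4]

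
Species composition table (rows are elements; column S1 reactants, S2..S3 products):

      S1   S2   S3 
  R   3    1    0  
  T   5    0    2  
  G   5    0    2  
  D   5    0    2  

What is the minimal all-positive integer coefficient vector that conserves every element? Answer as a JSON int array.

R: 2·3 = 6 | 6·1+5·0 = 6
T: 2·5 = 10 | 6·0+5·2 = 10
G: 2·5 = 10 | 6·0+5·2 = 10
D: 2·5 = 10 | 6·0+5·2 = 10
gcd(2,6,5) = 1

Coefficients: [2, 6, 5]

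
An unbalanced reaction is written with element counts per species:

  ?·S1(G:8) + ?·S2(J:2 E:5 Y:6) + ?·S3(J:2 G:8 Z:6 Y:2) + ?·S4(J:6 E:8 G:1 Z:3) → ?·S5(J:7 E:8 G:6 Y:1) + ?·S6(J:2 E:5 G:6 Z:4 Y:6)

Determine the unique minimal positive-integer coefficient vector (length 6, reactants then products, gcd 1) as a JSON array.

Coefficients: [5, 6, 2, 4, 4, 6]

J: 5·0+6·2+2·2+4·6 = 40 | 4·7+6·2 = 40
E: 5·0+6·5+2·0+4·8 = 62 | 4·8+6·5 = 62
G: 5·8+6·0+2·8+4·1 = 60 | 4·6+6·6 = 60
Z: 5·0+6·0+2·6+4·3 = 24 | 4·0+6·4 = 24
Y: 5·0+6·6+2·2+4·0 = 40 | 4·1+6·6 = 40
gcd(5,6,2,4,4,6) = 1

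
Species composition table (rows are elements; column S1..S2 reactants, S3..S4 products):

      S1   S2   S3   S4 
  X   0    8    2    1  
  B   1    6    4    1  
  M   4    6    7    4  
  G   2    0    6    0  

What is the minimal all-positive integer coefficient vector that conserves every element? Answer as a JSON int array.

Coefficients: [6, 1, 2, 4]

X: 6·0+1·8 = 8 | 2·2+4·1 = 8
B: 6·1+1·6 = 12 | 2·4+4·1 = 12
M: 6·4+1·6 = 30 | 2·7+4·4 = 30
G: 6·2+1·0 = 12 | 2·6+4·0 = 12
gcd(6,1,2,4) = 1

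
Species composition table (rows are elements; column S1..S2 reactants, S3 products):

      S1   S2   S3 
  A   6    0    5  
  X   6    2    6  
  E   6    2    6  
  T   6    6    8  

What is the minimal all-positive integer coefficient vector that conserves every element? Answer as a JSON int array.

Coefficients: [5, 3, 6]

A: 5·6+3·0 = 30 | 6·5 = 30
X: 5·6+3·2 = 36 | 6·6 = 36
E: 5·6+3·2 = 36 | 6·6 = 36
T: 5·6+3·6 = 48 | 6·8 = 48
gcd(5,3,6) = 1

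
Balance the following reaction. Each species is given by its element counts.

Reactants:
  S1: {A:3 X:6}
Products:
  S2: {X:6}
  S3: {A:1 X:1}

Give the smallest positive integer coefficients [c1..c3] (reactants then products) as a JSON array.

Coefficients: [2, 1, 6]

A: 2·3 = 6 | 1·0+6·1 = 6
X: 2·6 = 12 | 1·6+6·1 = 12
gcd(2,1,6) = 1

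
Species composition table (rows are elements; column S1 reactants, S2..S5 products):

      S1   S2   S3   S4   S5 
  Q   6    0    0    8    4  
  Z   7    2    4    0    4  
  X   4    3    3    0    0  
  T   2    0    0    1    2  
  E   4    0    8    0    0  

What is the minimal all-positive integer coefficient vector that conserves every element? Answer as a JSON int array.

Coefficients: [6, 5, 3, 2, 5]

Q: 6·6 = 36 | 5·0+3·0+2·8+5·4 = 36
Z: 6·7 = 42 | 5·2+3·4+2·0+5·4 = 42
X: 6·4 = 24 | 5·3+3·3+2·0+5·0 = 24
T: 6·2 = 12 | 5·0+3·0+2·1+5·2 = 12
E: 6·4 = 24 | 5·0+3·8+2·0+5·0 = 24
gcd(6,5,3,2,5) = 1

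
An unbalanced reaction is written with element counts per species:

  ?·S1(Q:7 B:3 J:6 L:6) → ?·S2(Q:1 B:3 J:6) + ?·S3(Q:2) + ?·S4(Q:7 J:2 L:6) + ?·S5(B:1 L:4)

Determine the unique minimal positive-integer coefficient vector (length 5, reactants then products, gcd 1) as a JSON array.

Coefficients: [5, 4, 5, 3, 3]

Q: 5·7 = 35 | 4·1+5·2+3·7+3·0 = 35
B: 5·3 = 15 | 4·3+5·0+3·0+3·1 = 15
J: 5·6 = 30 | 4·6+5·0+3·2+3·0 = 30
L: 5·6 = 30 | 4·0+5·0+3·6+3·4 = 30
gcd(5,4,5,3,3) = 1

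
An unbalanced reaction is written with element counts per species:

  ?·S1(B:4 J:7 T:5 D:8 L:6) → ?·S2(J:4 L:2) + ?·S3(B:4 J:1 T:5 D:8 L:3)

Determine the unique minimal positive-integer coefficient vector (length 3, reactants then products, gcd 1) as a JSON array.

B: 2·4 = 8 | 3·0+2·4 = 8
J: 2·7 = 14 | 3·4+2·1 = 14
T: 2·5 = 10 | 3·0+2·5 = 10
D: 2·8 = 16 | 3·0+2·8 = 16
L: 2·6 = 12 | 3·2+2·3 = 12
gcd(2,3,2) = 1

Coefficients: [2, 3, 2]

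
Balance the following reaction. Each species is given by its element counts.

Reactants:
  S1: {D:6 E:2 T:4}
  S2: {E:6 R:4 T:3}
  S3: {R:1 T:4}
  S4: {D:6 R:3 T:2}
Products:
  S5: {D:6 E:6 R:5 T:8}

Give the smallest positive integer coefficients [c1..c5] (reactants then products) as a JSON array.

Coefficients: [3, 4, 3, 2, 5]

D: 3·6+4·0+3·0+2·6 = 30 | 5·6 = 30
E: 3·2+4·6+3·0+2·0 = 30 | 5·6 = 30
R: 3·0+4·4+3·1+2·3 = 25 | 5·5 = 25
T: 3·4+4·3+3·4+2·2 = 40 | 5·8 = 40
gcd(3,4,3,2,5) = 1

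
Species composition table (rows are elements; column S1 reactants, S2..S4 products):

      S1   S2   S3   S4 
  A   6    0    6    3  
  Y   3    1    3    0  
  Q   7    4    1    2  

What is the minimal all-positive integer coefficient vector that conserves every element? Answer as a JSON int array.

Coefficients: [5, 6, 3, 4]

A: 5·6 = 30 | 6·0+3·6+4·3 = 30
Y: 5·3 = 15 | 6·1+3·3+4·0 = 15
Q: 5·7 = 35 | 6·4+3·1+4·2 = 35
gcd(5,6,3,4) = 1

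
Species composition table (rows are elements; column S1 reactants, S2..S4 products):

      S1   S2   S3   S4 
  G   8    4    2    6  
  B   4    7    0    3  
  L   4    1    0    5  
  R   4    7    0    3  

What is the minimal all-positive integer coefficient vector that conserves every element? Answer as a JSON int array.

G: 4·8 = 32 | 1·4+5·2+3·6 = 32
B: 4·4 = 16 | 1·7+5·0+3·3 = 16
L: 4·4 = 16 | 1·1+5·0+3·5 = 16
R: 4·4 = 16 | 1·7+5·0+3·3 = 16
gcd(4,1,5,3) = 1

Coefficients: [4, 1, 5, 3]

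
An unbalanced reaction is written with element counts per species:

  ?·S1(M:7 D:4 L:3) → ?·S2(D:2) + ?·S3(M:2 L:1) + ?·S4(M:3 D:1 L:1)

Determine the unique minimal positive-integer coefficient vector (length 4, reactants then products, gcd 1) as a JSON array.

Coefficients: [2, 3, 4, 2]

M: 2·7 = 14 | 3·0+4·2+2·3 = 14
D: 2·4 = 8 | 3·2+4·0+2·1 = 8
L: 2·3 = 6 | 3·0+4·1+2·1 = 6
gcd(2,3,4,2) = 1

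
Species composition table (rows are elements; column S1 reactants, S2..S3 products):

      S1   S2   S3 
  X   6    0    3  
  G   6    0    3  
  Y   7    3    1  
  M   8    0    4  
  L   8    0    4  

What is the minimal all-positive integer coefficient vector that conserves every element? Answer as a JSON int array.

Coefficients: [3, 5, 6]

X: 3·6 = 18 | 5·0+6·3 = 18
G: 3·6 = 18 | 5·0+6·3 = 18
Y: 3·7 = 21 | 5·3+6·1 = 21
M: 3·8 = 24 | 5·0+6·4 = 24
L: 3·8 = 24 | 5·0+6·4 = 24
gcd(3,5,6) = 1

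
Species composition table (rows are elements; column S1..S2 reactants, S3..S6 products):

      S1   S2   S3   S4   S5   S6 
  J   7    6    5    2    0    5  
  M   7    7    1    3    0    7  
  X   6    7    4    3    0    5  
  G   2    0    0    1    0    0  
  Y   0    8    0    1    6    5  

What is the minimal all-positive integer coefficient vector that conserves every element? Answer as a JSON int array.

Coefficients: [3, 6, 3, 6, 2, 6]

J: 3·7+6·6 = 57 | 3·5+6·2+2·0+6·5 = 57
M: 3·7+6·7 = 63 | 3·1+6·3+2·0+6·7 = 63
X: 3·6+6·7 = 60 | 3·4+6·3+2·0+6·5 = 60
G: 3·2+6·0 = 6 | 3·0+6·1+2·0+6·0 = 6
Y: 3·0+6·8 = 48 | 3·0+6·1+2·6+6·5 = 48
gcd(3,6,3,6,2,6) = 1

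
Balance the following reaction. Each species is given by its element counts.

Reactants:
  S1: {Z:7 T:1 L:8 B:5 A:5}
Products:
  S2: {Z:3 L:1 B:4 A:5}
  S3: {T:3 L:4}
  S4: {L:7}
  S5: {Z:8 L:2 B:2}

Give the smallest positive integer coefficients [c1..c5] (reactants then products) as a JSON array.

Coefficients: [6, 6, 2, 4, 3]

Z: 6·7 = 42 | 6·3+2·0+4·0+3·8 = 42
T: 6·1 = 6 | 6·0+2·3+4·0+3·0 = 6
L: 6·8 = 48 | 6·1+2·4+4·7+3·2 = 48
B: 6·5 = 30 | 6·4+2·0+4·0+3·2 = 30
A: 6·5 = 30 | 6·5+2·0+4·0+3·0 = 30
gcd(6,6,2,4,3) = 1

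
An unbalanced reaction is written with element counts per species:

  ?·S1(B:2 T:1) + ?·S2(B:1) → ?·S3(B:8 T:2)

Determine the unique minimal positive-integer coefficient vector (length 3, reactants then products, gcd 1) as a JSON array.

B: 2·2+4·1 = 8 | 1·8 = 8
T: 2·1+4·0 = 2 | 1·2 = 2
gcd(2,4,1) = 1

Coefficients: [2, 4, 1]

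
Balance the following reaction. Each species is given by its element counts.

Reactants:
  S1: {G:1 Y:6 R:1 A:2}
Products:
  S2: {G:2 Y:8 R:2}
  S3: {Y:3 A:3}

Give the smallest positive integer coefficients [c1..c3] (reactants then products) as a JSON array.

Coefficients: [6, 3, 4]

G: 6·1 = 6 | 3·2+4·0 = 6
Y: 6·6 = 36 | 3·8+4·3 = 36
R: 6·1 = 6 | 3·2+4·0 = 6
A: 6·2 = 12 | 3·0+4·3 = 12
gcd(6,3,4) = 1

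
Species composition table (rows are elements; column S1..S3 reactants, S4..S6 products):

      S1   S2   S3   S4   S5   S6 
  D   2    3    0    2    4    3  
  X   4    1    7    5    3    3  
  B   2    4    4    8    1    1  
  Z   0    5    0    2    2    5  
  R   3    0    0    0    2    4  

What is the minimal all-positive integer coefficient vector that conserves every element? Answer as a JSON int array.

D: 4·2+4·3+1·0 = 20 | 3·2+2·4+2·3 = 20
X: 4·4+4·1+1·7 = 27 | 3·5+2·3+2·3 = 27
B: 4·2+4·4+1·4 = 28 | 3·8+2·1+2·1 = 28
Z: 4·0+4·5+1·0 = 20 | 3·2+2·2+2·5 = 20
R: 4·3+4·0+1·0 = 12 | 3·0+2·2+2·4 = 12
gcd(4,4,1,3,2,2) = 1

Coefficients: [4, 4, 1, 3, 2, 2]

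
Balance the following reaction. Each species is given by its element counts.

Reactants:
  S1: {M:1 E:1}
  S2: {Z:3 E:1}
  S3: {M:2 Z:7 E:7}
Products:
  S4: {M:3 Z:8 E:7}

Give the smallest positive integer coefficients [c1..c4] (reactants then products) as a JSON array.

M: 4·1+3·0+1·2 = 6 | 2·3 = 6
Z: 4·0+3·3+1·7 = 16 | 2·8 = 16
E: 4·1+3·1+1·7 = 14 | 2·7 = 14
gcd(4,3,1,2) = 1

Coefficients: [4, 3, 1, 2]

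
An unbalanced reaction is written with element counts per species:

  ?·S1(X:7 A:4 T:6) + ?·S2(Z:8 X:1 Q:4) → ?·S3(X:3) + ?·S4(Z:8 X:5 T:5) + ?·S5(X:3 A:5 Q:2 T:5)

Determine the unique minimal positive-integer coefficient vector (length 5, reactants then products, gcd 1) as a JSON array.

Coefficients: [5, 2, 5, 2, 4]

Z: 5·0+2·8 = 16 | 5·0+2·8+4·0 = 16
X: 5·7+2·1 = 37 | 5·3+2·5+4·3 = 37
A: 5·4+2·0 = 20 | 5·0+2·0+4·5 = 20
Q: 5·0+2·4 = 8 | 5·0+2·0+4·2 = 8
T: 5·6+2·0 = 30 | 5·0+2·5+4·5 = 30
gcd(5,2,5,2,4) = 1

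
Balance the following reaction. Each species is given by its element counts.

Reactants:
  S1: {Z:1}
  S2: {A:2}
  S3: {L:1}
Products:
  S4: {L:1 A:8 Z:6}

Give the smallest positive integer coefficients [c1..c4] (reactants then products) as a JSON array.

Coefficients: [6, 4, 1, 1]

L: 6·0+4·0+1·1 = 1 | 1·1 = 1
A: 6·0+4·2+1·0 = 8 | 1·8 = 8
Z: 6·1+4·0+1·0 = 6 | 1·6 = 6
gcd(6,4,1,1) = 1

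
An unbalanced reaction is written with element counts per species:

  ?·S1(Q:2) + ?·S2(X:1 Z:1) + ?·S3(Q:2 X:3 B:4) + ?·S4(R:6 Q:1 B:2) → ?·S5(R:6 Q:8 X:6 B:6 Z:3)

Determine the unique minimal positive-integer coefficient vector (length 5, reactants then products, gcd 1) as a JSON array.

Coefficients: [5, 6, 2, 2, 2]

R: 5·0+6·0+2·0+2·6 = 12 | 2·6 = 12
Q: 5·2+6·0+2·2+2·1 = 16 | 2·8 = 16
X: 5·0+6·1+2·3+2·0 = 12 | 2·6 = 12
B: 5·0+6·0+2·4+2·2 = 12 | 2·6 = 12
Z: 5·0+6·1+2·0+2·0 = 6 | 2·3 = 6
gcd(5,6,2,2,2) = 1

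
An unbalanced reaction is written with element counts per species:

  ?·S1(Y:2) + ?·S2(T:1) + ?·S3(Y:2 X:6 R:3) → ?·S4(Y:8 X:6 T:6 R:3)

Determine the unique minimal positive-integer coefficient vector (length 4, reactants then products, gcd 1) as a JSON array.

Y: 3·2+6·0+1·2 = 8 | 1·8 = 8
X: 3·0+6·0+1·6 = 6 | 1·6 = 6
T: 3·0+6·1+1·0 = 6 | 1·6 = 6
R: 3·0+6·0+1·3 = 3 | 1·3 = 3
gcd(3,6,1,1) = 1

Coefficients: [3, 6, 1, 1]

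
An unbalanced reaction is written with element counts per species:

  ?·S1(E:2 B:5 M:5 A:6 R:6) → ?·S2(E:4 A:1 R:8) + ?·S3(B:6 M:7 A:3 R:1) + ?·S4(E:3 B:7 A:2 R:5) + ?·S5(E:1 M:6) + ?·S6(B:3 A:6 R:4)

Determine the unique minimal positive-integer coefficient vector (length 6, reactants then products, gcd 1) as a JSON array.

E: 5·2 = 10 | 1·4+1·0+1·3+3·1+4·0 = 10
B: 5·5 = 25 | 1·0+1·6+1·7+3·0+4·3 = 25
M: 5·5 = 25 | 1·0+1·7+1·0+3·6+4·0 = 25
A: 5·6 = 30 | 1·1+1·3+1·2+3·0+4·6 = 30
R: 5·6 = 30 | 1·8+1·1+1·5+3·0+4·4 = 30
gcd(5,1,1,1,3,4) = 1

Coefficients: [5, 1, 1, 1, 3, 4]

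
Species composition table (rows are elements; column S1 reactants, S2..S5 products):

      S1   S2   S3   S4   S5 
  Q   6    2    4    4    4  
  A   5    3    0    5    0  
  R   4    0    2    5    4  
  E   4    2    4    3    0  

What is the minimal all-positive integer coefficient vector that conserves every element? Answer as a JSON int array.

Coefficients: [5, 5, 1, 2, 2]

Q: 5·6 = 30 | 5·2+1·4+2·4+2·4 = 30
A: 5·5 = 25 | 5·3+1·0+2·5+2·0 = 25
R: 5·4 = 20 | 5·0+1·2+2·5+2·4 = 20
E: 5·4 = 20 | 5·2+1·4+2·3+2·0 = 20
gcd(5,5,1,2,2) = 1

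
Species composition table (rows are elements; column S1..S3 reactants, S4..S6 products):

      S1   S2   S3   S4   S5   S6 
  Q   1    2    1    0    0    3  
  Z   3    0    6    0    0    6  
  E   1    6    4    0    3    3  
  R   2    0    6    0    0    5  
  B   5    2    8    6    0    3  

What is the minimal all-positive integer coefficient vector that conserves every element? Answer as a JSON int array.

Coefficients: [4, 3, 2, 5, 6, 4]

Q: 4·1+3·2+2·1 = 12 | 5·0+6·0+4·3 = 12
Z: 4·3+3·0+2·6 = 24 | 5·0+6·0+4·6 = 24
E: 4·1+3·6+2·4 = 30 | 5·0+6·3+4·3 = 30
R: 4·2+3·0+2·6 = 20 | 5·0+6·0+4·5 = 20
B: 4·5+3·2+2·8 = 42 | 5·6+6·0+4·3 = 42
gcd(4,3,2,5,6,4) = 1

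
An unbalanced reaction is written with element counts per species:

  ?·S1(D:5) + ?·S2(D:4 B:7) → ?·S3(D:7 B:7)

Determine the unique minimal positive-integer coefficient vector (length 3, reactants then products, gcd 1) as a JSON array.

D: 3·5+5·4 = 35 | 5·7 = 35
B: 3·0+5·7 = 35 | 5·7 = 35
gcd(3,5,5) = 1

Coefficients: [3, 5, 5]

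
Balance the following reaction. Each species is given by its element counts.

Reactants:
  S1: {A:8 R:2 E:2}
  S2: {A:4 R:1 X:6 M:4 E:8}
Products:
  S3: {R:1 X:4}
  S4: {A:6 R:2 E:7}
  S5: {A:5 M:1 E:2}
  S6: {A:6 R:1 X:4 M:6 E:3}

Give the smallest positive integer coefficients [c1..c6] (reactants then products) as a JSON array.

A: 5·8+4·4 = 56 | 4·0+4·6+4·5+2·6 = 56
R: 5·2+4·1 = 14 | 4·1+4·2+4·0+2·1 = 14
X: 5·0+4·6 = 24 | 4·4+4·0+4·0+2·4 = 24
M: 5·0+4·4 = 16 | 4·0+4·0+4·1+2·6 = 16
E: 5·2+4·8 = 42 | 4·0+4·7+4·2+2·3 = 42
gcd(5,4,4,4,4,2) = 1

Coefficients: [5, 4, 4, 4, 4, 2]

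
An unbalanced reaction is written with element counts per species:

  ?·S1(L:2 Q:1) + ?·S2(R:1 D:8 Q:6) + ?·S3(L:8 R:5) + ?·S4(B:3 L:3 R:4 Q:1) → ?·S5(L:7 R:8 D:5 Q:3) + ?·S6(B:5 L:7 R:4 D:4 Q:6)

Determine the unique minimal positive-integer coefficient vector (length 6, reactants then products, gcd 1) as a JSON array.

B: 1·0+4·0+4·0+5·3 = 15 | 4·0+3·5 = 15
L: 1·2+4·0+4·8+5·3 = 49 | 4·7+3·7 = 49
R: 1·0+4·1+4·5+5·4 = 44 | 4·8+3·4 = 44
D: 1·0+4·8+4·0+5·0 = 32 | 4·5+3·4 = 32
Q: 1·1+4·6+4·0+5·1 = 30 | 4·3+3·6 = 30
gcd(1,4,4,5,4,3) = 1

Coefficients: [1, 4, 4, 5, 4, 3]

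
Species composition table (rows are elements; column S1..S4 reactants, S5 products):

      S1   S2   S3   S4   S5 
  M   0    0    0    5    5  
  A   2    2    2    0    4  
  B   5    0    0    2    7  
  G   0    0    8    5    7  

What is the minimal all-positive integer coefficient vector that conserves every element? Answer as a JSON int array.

M: 4·0+3·0+1·0+4·5 = 20 | 4·5 = 20
A: 4·2+3·2+1·2+4·0 = 16 | 4·4 = 16
B: 4·5+3·0+1·0+4·2 = 28 | 4·7 = 28
G: 4·0+3·0+1·8+4·5 = 28 | 4·7 = 28
gcd(4,3,1,4,4) = 1

Coefficients: [4, 3, 1, 4, 4]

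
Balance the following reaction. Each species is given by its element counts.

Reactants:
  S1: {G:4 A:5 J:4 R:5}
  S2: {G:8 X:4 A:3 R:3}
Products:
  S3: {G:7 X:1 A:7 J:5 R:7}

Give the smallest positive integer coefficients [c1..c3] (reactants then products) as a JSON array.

G: 5·4+1·8 = 28 | 4·7 = 28
X: 5·0+1·4 = 4 | 4·1 = 4
A: 5·5+1·3 = 28 | 4·7 = 28
J: 5·4+1·0 = 20 | 4·5 = 20
R: 5·5+1·3 = 28 | 4·7 = 28
gcd(5,1,4) = 1

Coefficients: [5, 1, 4]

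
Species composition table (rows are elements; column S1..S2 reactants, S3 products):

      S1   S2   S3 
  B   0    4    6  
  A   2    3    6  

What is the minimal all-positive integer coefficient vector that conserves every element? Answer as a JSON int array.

Coefficients: [3, 6, 4]

B: 3·0+6·4 = 24 | 4·6 = 24
A: 3·2+6·3 = 24 | 4·6 = 24
gcd(3,6,4) = 1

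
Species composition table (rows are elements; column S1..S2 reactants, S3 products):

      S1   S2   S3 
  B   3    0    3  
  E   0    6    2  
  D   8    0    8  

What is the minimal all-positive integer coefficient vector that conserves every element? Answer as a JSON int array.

Coefficients: [3, 1, 3]

B: 3·3+1·0 = 9 | 3·3 = 9
E: 3·0+1·6 = 6 | 3·2 = 6
D: 3·8+1·0 = 24 | 3·8 = 24
gcd(3,1,3) = 1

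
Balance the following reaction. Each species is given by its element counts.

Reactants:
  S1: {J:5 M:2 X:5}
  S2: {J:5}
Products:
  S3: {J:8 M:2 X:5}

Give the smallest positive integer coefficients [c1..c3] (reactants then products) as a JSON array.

Coefficients: [5, 3, 5]

J: 5·5+3·5 = 40 | 5·8 = 40
M: 5·2+3·0 = 10 | 5·2 = 10
X: 5·5+3·0 = 25 | 5·5 = 25
gcd(5,3,5) = 1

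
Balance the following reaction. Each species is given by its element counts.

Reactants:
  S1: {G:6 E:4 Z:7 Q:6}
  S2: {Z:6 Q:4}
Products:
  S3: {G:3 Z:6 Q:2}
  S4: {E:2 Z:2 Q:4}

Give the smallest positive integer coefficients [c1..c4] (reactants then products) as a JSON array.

G: 2·6+3·0 = 12 | 4·3+4·0 = 12
E: 2·4+3·0 = 8 | 4·0+4·2 = 8
Z: 2·7+3·6 = 32 | 4·6+4·2 = 32
Q: 2·6+3·4 = 24 | 4·2+4·4 = 24
gcd(2,3,4,4) = 1

Coefficients: [2, 3, 4, 4]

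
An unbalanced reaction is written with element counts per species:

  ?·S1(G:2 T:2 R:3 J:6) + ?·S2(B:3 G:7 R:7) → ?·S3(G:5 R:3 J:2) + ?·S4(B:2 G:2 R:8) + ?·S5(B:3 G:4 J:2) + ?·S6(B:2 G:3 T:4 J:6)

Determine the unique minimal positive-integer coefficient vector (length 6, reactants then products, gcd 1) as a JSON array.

B: 4·0+5·3 = 15 | 5·0+4·2+1·3+2·2 = 15
G: 4·2+5·7 = 43 | 5·5+4·2+1·4+2·3 = 43
T: 4·2+5·0 = 8 | 5·0+4·0+1·0+2·4 = 8
R: 4·3+5·7 = 47 | 5·3+4·8+1·0+2·0 = 47
J: 4·6+5·0 = 24 | 5·2+4·0+1·2+2·6 = 24
gcd(4,5,5,4,1,2) = 1

Coefficients: [4, 5, 5, 4, 1, 2]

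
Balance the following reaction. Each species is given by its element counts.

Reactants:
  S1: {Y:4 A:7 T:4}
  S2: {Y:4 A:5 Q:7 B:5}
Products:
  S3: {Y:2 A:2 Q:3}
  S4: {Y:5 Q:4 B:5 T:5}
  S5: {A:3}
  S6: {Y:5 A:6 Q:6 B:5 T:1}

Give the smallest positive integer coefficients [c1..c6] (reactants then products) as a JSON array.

Coefficients: [2, 4, 2, 1, 4, 3]

Y: 2·4+4·4 = 24 | 2·2+1·5+4·0+3·5 = 24
A: 2·7+4·5 = 34 | 2·2+1·0+4·3+3·6 = 34
Q: 2·0+4·7 = 28 | 2·3+1·4+4·0+3·6 = 28
B: 2·0+4·5 = 20 | 2·0+1·5+4·0+3·5 = 20
T: 2·4+4·0 = 8 | 2·0+1·5+4·0+3·1 = 8
gcd(2,4,2,1,4,3) = 1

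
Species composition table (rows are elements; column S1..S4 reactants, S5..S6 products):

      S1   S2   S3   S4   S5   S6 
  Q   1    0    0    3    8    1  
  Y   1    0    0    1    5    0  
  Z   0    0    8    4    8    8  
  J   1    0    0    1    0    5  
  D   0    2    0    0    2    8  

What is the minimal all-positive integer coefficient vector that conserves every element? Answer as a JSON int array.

Coefficients: [3, 5, 1, 2, 1, 1]

Q: 3·1+5·0+1·0+2·3 = 9 | 1·8+1·1 = 9
Y: 3·1+5·0+1·0+2·1 = 5 | 1·5+1·0 = 5
Z: 3·0+5·0+1·8+2·4 = 16 | 1·8+1·8 = 16
J: 3·1+5·0+1·0+2·1 = 5 | 1·0+1·5 = 5
D: 3·0+5·2+1·0+2·0 = 10 | 1·2+1·8 = 10
gcd(3,5,1,2,1,1) = 1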